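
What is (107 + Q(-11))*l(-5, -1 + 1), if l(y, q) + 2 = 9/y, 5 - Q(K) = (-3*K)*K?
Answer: -1805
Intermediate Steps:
Q(K) = 5 + 3*K² (Q(K) = 5 - (-3*K)*K = 5 - (-3)*K² = 5 + 3*K²)
l(y, q) = -2 + 9/y
(107 + Q(-11))*l(-5, -1 + 1) = (107 + (5 + 3*(-11)²))*(-2 + 9/(-5)) = (107 + (5 + 3*121))*(-2 + 9*(-⅕)) = (107 + (5 + 363))*(-2 - 9/5) = (107 + 368)*(-19/5) = 475*(-19/5) = -1805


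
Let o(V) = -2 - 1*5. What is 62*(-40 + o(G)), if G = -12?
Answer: -2914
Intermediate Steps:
o(V) = -7 (o(V) = -2 - 5 = -7)
62*(-40 + o(G)) = 62*(-40 - 7) = 62*(-47) = -2914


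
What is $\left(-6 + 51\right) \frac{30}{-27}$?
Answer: $-50$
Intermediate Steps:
$\left(-6 + 51\right) \frac{30}{-27} = 45 \cdot 30 \left(- \frac{1}{27}\right) = 45 \left(- \frac{10}{9}\right) = -50$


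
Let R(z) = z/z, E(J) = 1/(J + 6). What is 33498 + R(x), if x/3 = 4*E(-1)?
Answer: 33499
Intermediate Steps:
E(J) = 1/(6 + J)
x = 12/5 (x = 3*(4/(6 - 1)) = 3*(4/5) = 12/5 ≈ 2.4000)
R(z) = 1
33498 + R(x) = 33498 + 1 = 33499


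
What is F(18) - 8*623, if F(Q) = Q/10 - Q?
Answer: -25001/5 ≈ -5000.2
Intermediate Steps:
F(Q) = -9*Q/10 (F(Q) = Q*(1/10) - Q = Q/10 - Q = -9*Q/10)
F(18) - 8*623 = -9/10*18 - 8*623 = -81/5 - 4984 = -25001/5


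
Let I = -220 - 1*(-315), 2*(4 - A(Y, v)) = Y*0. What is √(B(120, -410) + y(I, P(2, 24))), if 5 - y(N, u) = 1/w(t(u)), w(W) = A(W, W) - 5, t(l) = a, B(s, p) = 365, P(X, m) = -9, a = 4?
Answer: √371 ≈ 19.261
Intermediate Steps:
A(Y, v) = 4 (A(Y, v) = 4 - Y*0/2 = 4 - ½*0 = 4 + 0 = 4)
t(l) = 4
I = 95 (I = -220 + 315 = 95)
w(W) = -1 (w(W) = 4 - 5 = -1)
y(N, u) = 6 (y(N, u) = 5 - 1/(-1) = 5 - 1*(-1) = 5 + 1 = 6)
√(B(120, -410) + y(I, P(2, 24))) = √(365 + 6) = √371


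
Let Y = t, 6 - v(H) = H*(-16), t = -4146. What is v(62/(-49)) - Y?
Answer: 202456/49 ≈ 4131.8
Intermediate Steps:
v(H) = 6 + 16*H (v(H) = 6 - H*(-16) = 6 - (-16)*H = 6 + 16*H)
Y = -4146
v(62/(-49)) - Y = (6 + 16*(62/(-49))) - 1*(-4146) = (6 + 16*(62*(-1/49))) + 4146 = (6 + 16*(-62/49)) + 4146 = (6 - 992/49) + 4146 = -698/49 + 4146 = 202456/49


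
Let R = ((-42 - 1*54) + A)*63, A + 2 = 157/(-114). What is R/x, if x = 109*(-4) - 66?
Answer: 237909/19076 ≈ 12.472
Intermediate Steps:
A = -385/114 (A = -2 + 157/(-114) = -2 + 157*(-1/114) = -2 - 157/114 = -385/114 ≈ -3.3772)
x = -502 (x = -436 - 66 = -502)
R = -237909/38 (R = ((-42 - 1*54) - 385/114)*63 = ((-42 - 54) - 385/114)*63 = (-96 - 385/114)*63 = -11329/114*63 = -237909/38 ≈ -6260.8)
R/x = -237909/38/(-502) = -237909/38*(-1/502) = 237909/19076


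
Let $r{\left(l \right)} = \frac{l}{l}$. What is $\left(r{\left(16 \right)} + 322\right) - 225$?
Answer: $98$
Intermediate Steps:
$r{\left(l \right)} = 1$
$\left(r{\left(16 \right)} + 322\right) - 225 = \left(1 + 322\right) - 225 = 323 - 225 = 98$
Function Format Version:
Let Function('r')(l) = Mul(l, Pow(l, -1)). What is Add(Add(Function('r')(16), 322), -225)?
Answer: 98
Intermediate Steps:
Function('r')(l) = 1
Add(Add(Function('r')(16), 322), -225) = Add(Add(1, 322), -225) = Add(323, -225) = 98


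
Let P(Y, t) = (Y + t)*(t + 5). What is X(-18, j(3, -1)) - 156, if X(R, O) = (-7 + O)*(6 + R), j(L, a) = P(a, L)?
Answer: -264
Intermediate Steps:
P(Y, t) = (5 + t)*(Y + t) (P(Y, t) = (Y + t)*(5 + t) = (5 + t)*(Y + t))
j(L, a) = L**2 + 5*L + 5*a + L*a (j(L, a) = L**2 + 5*a + 5*L + a*L = L**2 + 5*a + 5*L + L*a = L**2 + 5*L + 5*a + L*a)
X(-18, j(3, -1)) - 156 = (-42 - 7*(-18) + 6*(3**2 + 5*3 + 5*(-1) + 3*(-1)) + (3**2 + 5*3 + 5*(-1) + 3*(-1))*(-18)) - 156 = (-42 + 126 + 6*(9 + 15 - 5 - 3) + (9 + 15 - 5 - 3)*(-18)) - 156 = (-42 + 126 + 6*16 + 16*(-18)) - 156 = (-42 + 126 + 96 - 288) - 156 = -108 - 156 = -264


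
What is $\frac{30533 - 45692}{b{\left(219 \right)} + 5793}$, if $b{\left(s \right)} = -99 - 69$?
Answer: $- \frac{5053}{1875} \approx -2.6949$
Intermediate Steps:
$b{\left(s \right)} = -168$
$\frac{30533 - 45692}{b{\left(219 \right)} + 5793} = \frac{30533 - 45692}{-168 + 5793} = - \frac{15159}{5625} = \left(-15159\right) \frac{1}{5625} = - \frac{5053}{1875}$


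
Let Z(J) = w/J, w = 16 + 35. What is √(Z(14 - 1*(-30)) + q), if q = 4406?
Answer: √2133065/22 ≈ 66.386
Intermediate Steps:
w = 51
Z(J) = 51/J
√(Z(14 - 1*(-30)) + q) = √(51/(14 - 1*(-30)) + 4406) = √(51/(14 + 30) + 4406) = √(51/44 + 4406) = √(193915/44) = √2133065/22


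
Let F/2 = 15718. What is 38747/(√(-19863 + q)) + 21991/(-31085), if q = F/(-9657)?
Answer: -21991/31085 - 116241*I*√244772131/6615463 ≈ -0.70745 - 274.9*I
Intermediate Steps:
F = 31436 (F = 2*15718 = 31436)
q = -1084/333 (q = 31436/(-9657) = 31436*(-1/9657) = -1084/333 ≈ -3.2553)
38747/(√(-19863 + q)) + 21991/(-31085) = 38747/(√(-19863 - 1084/333)) + 21991/(-31085) = 38747/(√(-6615463/333)) + 21991*(-1/31085) = 38747/((I*√244772131/111)) - 21991/31085 = 38747*(-3*I*√244772131/6615463) - 21991/31085 = -116241*I*√244772131/6615463 - 21991/31085 = -21991/31085 - 116241*I*√244772131/6615463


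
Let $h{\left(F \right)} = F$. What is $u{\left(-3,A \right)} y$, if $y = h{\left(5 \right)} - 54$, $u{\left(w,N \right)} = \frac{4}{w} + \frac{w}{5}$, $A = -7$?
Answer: $\frac{1421}{15} \approx 94.733$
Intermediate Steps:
$u{\left(w,N \right)} = \frac{4}{w} + \frac{w}{5}$ ($u{\left(w,N \right)} = \frac{4}{w} + w \frac{1}{5} = \frac{4}{w} + \frac{w}{5}$)
$y = -49$ ($y = 5 - 54 = -49$)
$u{\left(-3,A \right)} y = \left(\frac{4}{-3} + \frac{1}{5} \left(-3\right)\right) \left(-49\right) = \left(4 \left(- \frac{1}{3}\right) - \frac{3}{5}\right) \left(-49\right) = \left(- \frac{4}{3} - \frac{3}{5}\right) \left(-49\right) = \left(- \frac{29}{15}\right) \left(-49\right) = \frac{1421}{15}$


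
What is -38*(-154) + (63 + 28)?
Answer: 5943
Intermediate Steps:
-38*(-154) + (63 + 28) = 5852 + 91 = 5943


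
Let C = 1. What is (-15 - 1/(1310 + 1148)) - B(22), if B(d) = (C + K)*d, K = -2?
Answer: 17205/2458 ≈ 6.9996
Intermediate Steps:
B(d) = -d (B(d) = (1 - 2)*d = -d)
(-15 - 1/(1310 + 1148)) - B(22) = (-15 - 1/(1310 + 1148)) - (-1)*22 = (-15 - 1/2458) - 1*(-22) = (-15 - 1*1/2458) + 22 = (-15 - 1/2458) + 22 = -36871/2458 + 22 = 17205/2458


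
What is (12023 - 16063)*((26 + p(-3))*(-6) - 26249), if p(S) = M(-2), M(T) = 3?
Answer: 106748920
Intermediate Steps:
p(S) = 3
(12023 - 16063)*((26 + p(-3))*(-6) - 26249) = (12023 - 16063)*((26 + 3)*(-6) - 26249) = -4040*(29*(-6) - 26249) = -4040*(-174 - 26249) = -4040*(-26423) = 106748920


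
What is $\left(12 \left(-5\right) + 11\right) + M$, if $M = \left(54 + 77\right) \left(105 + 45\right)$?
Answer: $19601$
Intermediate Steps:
$M = 19650$ ($M = 131 \cdot 150 = 19650$)
$\left(12 \left(-5\right) + 11\right) + M = \left(12 \left(-5\right) + 11\right) + 19650 = \left(-60 + 11\right) + 19650 = -49 + 19650 = 19601$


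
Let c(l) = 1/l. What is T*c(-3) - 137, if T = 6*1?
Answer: -139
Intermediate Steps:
T = 6
T*c(-3) - 137 = 6/(-3) - 137 = 6*(-1/3) - 137 = -2 - 137 = -139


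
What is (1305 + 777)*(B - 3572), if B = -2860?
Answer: -13391424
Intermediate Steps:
(1305 + 777)*(B - 3572) = (1305 + 777)*(-2860 - 3572) = 2082*(-6432) = -13391424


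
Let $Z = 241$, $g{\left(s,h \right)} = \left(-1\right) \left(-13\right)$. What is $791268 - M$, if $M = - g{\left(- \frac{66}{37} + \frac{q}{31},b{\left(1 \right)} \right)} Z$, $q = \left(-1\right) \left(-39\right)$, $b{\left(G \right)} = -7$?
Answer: $794401$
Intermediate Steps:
$q = 39$
$g{\left(s,h \right)} = 13$
$M = -3133$ ($M = - 13 \cdot 241 = \left(-1\right) 3133 = -3133$)
$791268 - M = 791268 - -3133 = 791268 + 3133 = 794401$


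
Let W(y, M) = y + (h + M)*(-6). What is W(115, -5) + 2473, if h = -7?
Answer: 2660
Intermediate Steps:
W(y, M) = 42 + y - 6*M (W(y, M) = y + (-7 + M)*(-6) = y + (42 - 6*M) = 42 + y - 6*M)
W(115, -5) + 2473 = (42 + 115 - 6*(-5)) + 2473 = (42 + 115 + 30) + 2473 = 187 + 2473 = 2660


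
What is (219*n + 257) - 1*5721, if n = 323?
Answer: 65273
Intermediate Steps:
(219*n + 257) - 1*5721 = (219*323 + 257) - 1*5721 = (70737 + 257) - 5721 = 70994 - 5721 = 65273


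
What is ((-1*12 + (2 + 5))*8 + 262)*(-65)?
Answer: -14430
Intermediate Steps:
((-1*12 + (2 + 5))*8 + 262)*(-65) = ((-12 + 7)*8 + 262)*(-65) = (-5*8 + 262)*(-65) = (-40 + 262)*(-65) = 222*(-65) = -14430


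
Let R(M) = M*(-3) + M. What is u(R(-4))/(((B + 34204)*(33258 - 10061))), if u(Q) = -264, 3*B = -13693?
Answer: -792/2062654043 ≈ -3.8397e-7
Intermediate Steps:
B = -13693/3 (B = (1/3)*(-13693) = -13693/3 ≈ -4564.3)
R(M) = -2*M (R(M) = -3*M + M = -2*M)
u(R(-4))/(((B + 34204)*(33258 - 10061))) = -264*1/((33258 - 10061)*(-13693/3 + 34204)) = -264/((88919/3)*23197) = -264/2062654043/3 = -264*3/2062654043 = -792/2062654043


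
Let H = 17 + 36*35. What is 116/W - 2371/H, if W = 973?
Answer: -2158851/1242521 ≈ -1.7375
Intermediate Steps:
H = 1277 (H = 17 + 1260 = 1277)
116/W - 2371/H = 116/973 - 2371/1277 = -2158851/1242521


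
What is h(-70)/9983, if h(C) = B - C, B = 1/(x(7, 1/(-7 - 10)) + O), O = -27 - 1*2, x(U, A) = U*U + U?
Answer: 1891/269541 ≈ 0.0070156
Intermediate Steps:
x(U, A) = U + U**2 (x(U, A) = U**2 + U = U + U**2)
O = -29 (O = -27 - 2 = -29)
B = 1/27 (B = 1/(7*(1 + 7) - 29) = 1/(7*8 - 29) = 1/(56 - 29) = 1/27 ≈ 0.037037)
h(C) = 1/27 - C
h(-70)/9983 = (1/27 - 1*(-70))/9983 = (1/27 + 70)*(1/9983) = (1891/27)*(1/9983) = 1891/269541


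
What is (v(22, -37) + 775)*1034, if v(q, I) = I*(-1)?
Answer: 839608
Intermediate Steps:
v(q, I) = -I
(v(22, -37) + 775)*1034 = (-1*(-37) + 775)*1034 = (37 + 775)*1034 = 812*1034 = 839608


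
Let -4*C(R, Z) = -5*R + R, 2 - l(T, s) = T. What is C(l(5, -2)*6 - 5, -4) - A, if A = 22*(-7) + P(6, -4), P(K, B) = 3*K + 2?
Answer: 111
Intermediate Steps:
l(T, s) = 2 - T
P(K, B) = 2 + 3*K
C(R, Z) = R (C(R, Z) = -(-5*R + R)/4 = -(-1)*R = R)
A = -134 (A = 22*(-7) + (2 + 3*6) = -154 + (2 + 18) = -154 + 20 = -134)
C(l(5, -2)*6 - 5, -4) - A = ((2 - 1*5)*6 - 5) - 1*(-134) = ((2 - 5)*6 - 5) + 134 = (-3*6 - 5) + 134 = (-18 - 5) + 134 = -23 + 134 = 111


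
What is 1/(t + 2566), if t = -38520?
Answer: -1/35954 ≈ -2.7813e-5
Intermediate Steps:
1/(t + 2566) = 1/(-38520 + 2566) = 1/(-35954) = -1/35954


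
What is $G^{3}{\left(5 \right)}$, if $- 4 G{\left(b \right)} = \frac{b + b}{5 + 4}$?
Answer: $- \frac{125}{5832} \approx -0.021433$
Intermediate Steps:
$G{\left(b \right)} = - \frac{b}{18}$ ($G{\left(b \right)} = - \frac{\left(b + b\right) \frac{1}{5 + 4}}{4} = - \frac{2 b \frac{1}{9}}{4} = - \frac{\frac{2}{9} b}{4} = - \frac{b}{18}$)
$G^{3}{\left(5 \right)} = \left(\left(- \frac{1}{18}\right) 5\right)^{3} = \left(- \frac{5}{18}\right)^{3} = - \frac{125}{5832}$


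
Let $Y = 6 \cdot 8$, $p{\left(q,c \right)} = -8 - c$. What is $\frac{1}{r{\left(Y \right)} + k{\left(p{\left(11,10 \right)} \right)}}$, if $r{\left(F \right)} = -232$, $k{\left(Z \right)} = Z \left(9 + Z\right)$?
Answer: $- \frac{1}{70} \approx -0.014286$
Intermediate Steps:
$Y = 48$
$\frac{1}{r{\left(Y \right)} + k{\left(p{\left(11,10 \right)} \right)}} = \frac{1}{-232 + \left(-8 - 10\right) \left(9 - 18\right)} = \frac{1}{-232 - 18 \left(9 - 18\right)} = \frac{1}{-232 - -162} = \frac{1}{-232 + 162} = \frac{1}{-70} = - \frac{1}{70}$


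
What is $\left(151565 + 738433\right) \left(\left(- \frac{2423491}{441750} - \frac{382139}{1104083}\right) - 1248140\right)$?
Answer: $- \frac{4752562001669497387421}{4278321625} \approx -1.1108 \cdot 10^{12}$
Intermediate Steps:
$\left(151565 + 738433\right) \left(\left(- \frac{2423491}{441750} - \frac{382139}{1104083}\right) - 1248140\right) = 889998 \left(\left(\left(-2423491\right) \frac{1}{441750} - \frac{382139}{1104083}\right) - 1248140\right) = 889998 \left(\left(- \frac{2423491}{441750} - \frac{382139}{1104083}\right) - 1248140\right) = 889998 \left(- \frac{2844545117003}{487728665250} - 1248140\right) = 889998 \left(- \frac{608756500790252003}{487728665250}\right) = - \frac{4752562001669497387421}{4278321625}$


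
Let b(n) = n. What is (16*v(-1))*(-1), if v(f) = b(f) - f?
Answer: 0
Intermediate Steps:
v(f) = 0 (v(f) = f - f = 0)
(16*v(-1))*(-1) = (16*0)*(-1) = 0*(-1) = 0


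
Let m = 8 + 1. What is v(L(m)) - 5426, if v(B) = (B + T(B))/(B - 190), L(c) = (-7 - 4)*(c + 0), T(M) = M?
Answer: -1567916/289 ≈ -5425.3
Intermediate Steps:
m = 9
L(c) = -11*c
v(B) = 2*B/(-190 + B) (v(B) = (B + B)/(B - 190) = (2*B)/(-190 + B) = 2*B/(-190 + B))
v(L(m)) - 5426 = 2*(-11*9)/(-190 - 11*9) - 5426 = 2*(-99)/(-190 - 99) - 5426 = 2*(-99)/(-289) - 5426 = 2*(-99)*(-1/289) - 5426 = 198/289 - 5426 = -1567916/289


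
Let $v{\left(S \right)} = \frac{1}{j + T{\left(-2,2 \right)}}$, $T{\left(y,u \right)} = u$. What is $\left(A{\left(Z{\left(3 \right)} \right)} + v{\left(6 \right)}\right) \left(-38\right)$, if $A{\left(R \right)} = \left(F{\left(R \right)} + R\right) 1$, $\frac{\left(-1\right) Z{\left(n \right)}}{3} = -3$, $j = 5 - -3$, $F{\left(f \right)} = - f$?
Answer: $- \frac{19}{5} \approx -3.8$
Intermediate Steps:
$j = 8$ ($j = 5 + 3 = 8$)
$Z{\left(n \right)} = 9$ ($Z{\left(n \right)} = \left(-3\right) \left(-3\right) = 9$)
$v{\left(S \right)} = \frac{1}{10}$ ($v{\left(S \right)} = \frac{1}{8 + 2} = \frac{1}{10}$)
$A{\left(R \right)} = 0$ ($A{\left(R \right)} = \left(- R + R\right) 1 = 0 \cdot 1 = 0$)
$\left(A{\left(Z{\left(3 \right)} \right)} + v{\left(6 \right)}\right) \left(-38\right) = \left(0 + \frac{1}{10}\right) \left(-38\right) = \frac{1}{10} \left(-38\right) = - \frac{19}{5}$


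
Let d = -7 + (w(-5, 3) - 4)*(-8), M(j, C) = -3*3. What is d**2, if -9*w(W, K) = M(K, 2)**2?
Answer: 9409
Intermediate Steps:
M(j, C) = -9
w(W, K) = -9 (w(W, K) = -1/9*(-9)**2 = -1/9*81 = -9)
d = 97 (d = -7 + (-9 - 4)*(-8) = -7 - 13*(-8) = -7 + 104 = 97)
d**2 = 97**2 = 9409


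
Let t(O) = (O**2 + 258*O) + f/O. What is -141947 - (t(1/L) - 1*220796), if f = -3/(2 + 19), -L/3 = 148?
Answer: 108721108721/1379952 ≈ 78786.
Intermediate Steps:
L = -444 (L = -3*148 = -444)
f = -1/7 (f = -3/21 = (1/21)*(-3) = -1/7 ≈ -0.14286)
t(O) = O**2 + 258*O - 1/(7*O) (t(O) = (O**2 + 258*O) - 1/(7*O) = O**2 + 258*O - 1/(7*O))
-141947 - (t(1/L) - 1*220796) = -141947 - (((1/(-444))**2 + 258/(-444) - 1/(7*(1/(-444)))) - 1*220796) = -141947 - (((-1/444)**2 + 258*(-1/444) - 1/(7*(-1/444))) - 220796) = -141947 - ((1/197136 - 43/74 - 1/7*(-444)) - 220796) = -141947 - ((1/197136 - 43/74 + 444/7) - 220796) = -141947 - (86726527/1379952 - 220796) = -141947 - 1*(-304601155265/1379952) = -141947 + 304601155265/1379952 = 108721108721/1379952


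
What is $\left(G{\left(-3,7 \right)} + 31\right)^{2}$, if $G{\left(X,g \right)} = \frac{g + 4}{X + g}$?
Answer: $\frac{18225}{16} \approx 1139.1$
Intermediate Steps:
$G{\left(X,g \right)} = \frac{4 + g}{X + g}$
$\left(G{\left(-3,7 \right)} + 31\right)^{2} = \left(\frac{4 + 7}{-3 + 7} + 31\right)^{2} = \left(\frac{1}{4} \cdot 11 + 31\right)^{2} = \left(\frac{11}{4} + 31\right)^{2} = \left(\frac{135}{4}\right)^{2} = \frac{18225}{16}$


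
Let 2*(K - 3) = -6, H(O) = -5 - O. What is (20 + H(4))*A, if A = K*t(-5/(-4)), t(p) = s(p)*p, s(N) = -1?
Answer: 0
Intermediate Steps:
K = 0 (K = 3 + (½)*(-6) = 3 - 3 = 0)
t(p) = -p
A = 0 (A = 0*(-(-5)/(-4)) = 0*(-(-5)*(-1)/4) = 0*(-1*5/4) = 0*(-5/4) = 0)
(20 + H(4))*A = (20 + (-5 - 1*4))*0 = (20 + (-5 - 4))*0 = (20 - 9)*0 = 11*0 = 0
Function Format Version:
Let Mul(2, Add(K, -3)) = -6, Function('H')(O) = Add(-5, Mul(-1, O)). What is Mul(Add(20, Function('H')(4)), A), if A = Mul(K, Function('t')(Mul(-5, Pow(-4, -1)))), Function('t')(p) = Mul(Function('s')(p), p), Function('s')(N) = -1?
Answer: 0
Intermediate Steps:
K = 0 (K = Add(3, Mul(Rational(1, 2), -6)) = Add(3, -3) = 0)
Function('t')(p) = Mul(-1, p)
A = 0 (A = Mul(0, Mul(-1, Mul(-5, Pow(-4, -1)))) = Mul(0, Mul(-1, Mul(-5, Rational(-1, 4)))) = Mul(0, Mul(-1, Rational(5, 4))) = Mul(0, Rational(-5, 4)) = 0)
Mul(Add(20, Function('H')(4)), A) = Mul(Add(20, Add(-5, Mul(-1, 4))), 0) = Mul(Add(20, Add(-5, -4)), 0) = Mul(Add(20, -9), 0) = Mul(11, 0) = 0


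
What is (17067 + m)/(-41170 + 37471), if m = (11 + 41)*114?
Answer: -2555/411 ≈ -6.2165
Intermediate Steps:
m = 5928 (m = 52*114 = 5928)
(17067 + m)/(-41170 + 37471) = (17067 + 5928)/(-41170 + 37471) = 22995/(-3699) = 22995*(-1/3699) = -2555/411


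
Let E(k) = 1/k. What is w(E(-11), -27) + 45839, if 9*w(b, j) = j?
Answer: 45836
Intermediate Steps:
w(b, j) = j/9
w(E(-11), -27) + 45839 = (⅑)*(-27) + 45839 = -3 + 45839 = 45836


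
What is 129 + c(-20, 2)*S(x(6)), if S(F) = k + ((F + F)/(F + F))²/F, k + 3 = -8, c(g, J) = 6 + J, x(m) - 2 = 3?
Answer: 213/5 ≈ 42.600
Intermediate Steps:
x(m) = 5 (x(m) = 2 + 3 = 5)
k = -11 (k = -3 - 8 = -11)
S(F) = -11 + 1/F (S(F) = -11 + ((F + F)/(F + F))²/F = -11 + ((2*F)/((2*F)))²/F = -11 + ((2*F)*(1/(2*F)))²/F = -11 + 1²/F = -11 + 1/F)
129 + c(-20, 2)*S(x(6)) = 129 + (6 + 2)*(-11 + 1/5) = 129 + 8*(-11 + ⅕) = 129 + 8*(-54/5) = 129 - 432/5 = 213/5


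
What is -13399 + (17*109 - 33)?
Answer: -11579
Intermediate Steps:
-13399 + (17*109 - 33) = -13399 + (1853 - 33) = -13399 + 1820 = -11579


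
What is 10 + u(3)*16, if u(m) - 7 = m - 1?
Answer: 154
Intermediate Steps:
u(m) = 6 + m (u(m) = 7 + (m - 1) = 7 + (-1 + m) = 6 + m)
10 + u(3)*16 = 10 + (6 + 3)*16 = 10 + 9*16 = 10 + 144 = 154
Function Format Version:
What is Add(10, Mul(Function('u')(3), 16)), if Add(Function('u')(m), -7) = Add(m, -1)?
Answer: 154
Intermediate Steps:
Function('u')(m) = Add(6, m) (Function('u')(m) = Add(7, Add(m, -1)) = Add(7, Add(-1, m)) = Add(6, m))
Add(10, Mul(Function('u')(3), 16)) = Add(10, Mul(Add(6, 3), 16)) = Add(10, Mul(9, 16)) = Add(10, 144) = 154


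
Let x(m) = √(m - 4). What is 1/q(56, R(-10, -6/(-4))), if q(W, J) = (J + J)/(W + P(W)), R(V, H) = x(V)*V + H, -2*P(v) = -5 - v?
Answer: 519/11218 + 1730*I*√14/5609 ≈ 0.046265 + 1.1541*I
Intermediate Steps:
x(m) = √(-4 + m)
P(v) = 5/2 + v/2 (P(v) = -(-5 - v)/2 = 5/2 + v/2)
R(V, H) = H + V*√(-4 + V) (R(V, H) = √(-4 + V)*V + H = V*√(-4 + V) + H = H + V*√(-4 + V))
q(W, J) = 2*J/(5/2 + 3*W/2) (q(W, J) = (J + J)/(W + (5/2 + W/2)) = (2*J)/(5/2 + 3*W/2) = 2*J/(5/2 + 3*W/2))
1/q(56, R(-10, -6/(-4))) = 1/(4*(-6/(-4) - 10*√(-4 - 10))/(5 + 3*56)) = 1/(4*(-6*(-¼) - 10*I*√14)/(5 + 168)) = 1/(4*(3/2 - 10*I*√14)/173) = 1/(4*(3/2 - 10*I*√14)*(1/173)) = 1/(6/173 - 40*I*√14/173)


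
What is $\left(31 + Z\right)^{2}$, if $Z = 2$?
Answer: $1089$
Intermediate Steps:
$\left(31 + Z\right)^{2} = \left(31 + 2\right)^{2} = 33^{2} = 1089$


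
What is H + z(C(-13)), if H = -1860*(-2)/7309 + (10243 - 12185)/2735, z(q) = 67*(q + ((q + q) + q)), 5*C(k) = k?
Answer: -2786626402/3998023 ≈ -697.00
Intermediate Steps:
C(k) = k/5
z(q) = 268*q (z(q) = 67*(q + (2*q + q)) = 67*(q + 3*q) = 67*(4*q) = 268*q)
H = -4019878/19990115 (H = 3720*(1/7309) - 1942*1/2735 = 3720/7309 - 1942/2735 = -4019878/19990115 ≈ -0.20109)
H + z(C(-13)) = -4019878/19990115 + 268*((1/5)*(-13)) = -4019878/19990115 + 268*(-13/5) = -4019878/19990115 - 3484/5 = -2786626402/3998023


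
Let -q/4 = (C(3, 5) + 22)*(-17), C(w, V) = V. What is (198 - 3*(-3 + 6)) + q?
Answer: 2025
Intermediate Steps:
q = 1836 (q = -4*(5 + 22)*(-17) = -108*(-17) = -4*(-459) = 1836)
(198 - 3*(-3 + 6)) + q = (198 - 3*(-3 + 6)) + 1836 = (198 - 3*3) + 1836 = (198 - 9) + 1836 = 189 + 1836 = 2025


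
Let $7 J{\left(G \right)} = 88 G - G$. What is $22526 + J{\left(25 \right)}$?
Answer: $\frac{159857}{7} \approx 22837.0$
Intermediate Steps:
$J{\left(G \right)} = \frac{87 G}{7}$ ($J{\left(G \right)} = \frac{88 G - G}{7} = \frac{87 G}{7}$)
$22526 + J{\left(25 \right)} = 22526 + \frac{87}{7} \cdot 25 = 22526 + \frac{2175}{7} = \frac{159857}{7}$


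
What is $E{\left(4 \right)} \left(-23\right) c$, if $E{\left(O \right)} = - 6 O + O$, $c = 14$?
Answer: $6440$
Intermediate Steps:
$E{\left(O \right)} = - 5 O$
$E{\left(4 \right)} \left(-23\right) c = \left(-5\right) 4 \left(-23\right) 14 = \left(-20\right) \left(-23\right) 14 = 460 \cdot 14 = 6440$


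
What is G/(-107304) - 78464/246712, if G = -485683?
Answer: 13925540405/3309148056 ≈ 4.2082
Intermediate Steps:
G/(-107304) - 78464/246712 = -485683/(-107304) - 78464/246712 = -485683*(-1/107304) - 78464*1/246712 = 485683/107304 - 9808/30839 = 13925540405/3309148056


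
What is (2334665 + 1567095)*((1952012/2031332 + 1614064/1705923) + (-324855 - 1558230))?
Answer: -6365175457704496099283840/866323994859 ≈ -7.3473e+12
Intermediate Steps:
(2334665 + 1567095)*((1952012/2031332 + 1614064/1705923) + (-324855 - 1558230)) = 3901760*((1952012*(1/2031332) + 1614064*(1/1705923)) - 1883085) = 3901760*((488003/507833 + 1614064/1705923) - 1883085) = 3901760*(1652170505081/866323994859 - 1883085) = 3901760*(-1631360067688554934/866323994859) = -6365175457704496099283840/866323994859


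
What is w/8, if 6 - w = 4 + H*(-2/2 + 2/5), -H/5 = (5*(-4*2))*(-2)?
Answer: -119/4 ≈ -29.750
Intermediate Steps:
H = -400 (H = -5*5*(-4*2)*(-2) = -5*5*(-8)*(-2) = -(-200)*(-2) = -5*80 = -400)
w = -238 (w = 6 - (4 - 400*(-2/2 + 2/5)) = 6 - (4 - 400*(-2*½ + 2*(⅕))) = 6 - (4 - 400*(-1 + ⅖)) = 6 - (4 - 400*(-⅗)) = 6 - (4 + 240) = 6 - 1*244 = 6 - 244 = -238)
w/8 = -238/8 = -238*⅛ = -119/4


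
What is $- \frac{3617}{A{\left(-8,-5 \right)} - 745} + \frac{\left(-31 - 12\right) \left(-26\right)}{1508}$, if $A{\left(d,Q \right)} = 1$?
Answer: $\frac{120889}{21576} \approx 5.6029$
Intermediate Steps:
$- \frac{3617}{A{\left(-8,-5 \right)} - 745} + \frac{\left(-31 - 12\right) \left(-26\right)}{1508} = - \frac{3617}{1 - 745} + \frac{\left(-31 - 12\right) \left(-26\right)}{1508} = - \frac{3617}{-744} + \left(-31 - 12\right) \left(-26\right) \frac{1}{1508} = \left(-3617\right) \left(- \frac{1}{744}\right) + \left(-43\right) \left(-26\right) \frac{1}{1508} = \frac{3617}{744} + 1118 \cdot \frac{1}{1508} = \frac{3617}{744} + \frac{43}{58} = \frac{120889}{21576}$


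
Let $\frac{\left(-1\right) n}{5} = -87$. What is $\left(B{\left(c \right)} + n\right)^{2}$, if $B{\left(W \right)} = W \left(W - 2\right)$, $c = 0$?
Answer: $189225$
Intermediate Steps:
$n = 435$ ($n = \left(-5\right) \left(-87\right) = 435$)
$B{\left(W \right)} = W \left(-2 + W\right)$
$\left(B{\left(c \right)} + n\right)^{2} = \left(0 \left(-2 + 0\right) + 435\right)^{2} = \left(0 \left(-2\right) + 435\right)^{2} = \left(0 + 435\right)^{2} = 435^{2} = 189225$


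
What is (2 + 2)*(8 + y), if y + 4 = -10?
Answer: -24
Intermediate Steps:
y = -14 (y = -4 - 10 = -14)
(2 + 2)*(8 + y) = (2 + 2)*(8 - 14) = 4*(-6) = -24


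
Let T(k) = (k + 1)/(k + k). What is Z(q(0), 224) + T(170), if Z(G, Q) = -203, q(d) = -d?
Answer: -68849/340 ≈ -202.50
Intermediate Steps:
T(k) = (1 + k)/(2*k) (T(k) = (1 + k)/((2*k)) = (1 + k)*(1/(2*k)) = (1 + k)/(2*k))
Z(q(0), 224) + T(170) = -203 + (½)*(1 + 170)/170 = -203 + (½)*(1/170)*171 = -203 + 171/340 = -68849/340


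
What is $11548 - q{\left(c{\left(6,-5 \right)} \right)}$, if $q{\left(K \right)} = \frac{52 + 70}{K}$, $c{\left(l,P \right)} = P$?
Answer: $\frac{57862}{5} \approx 11572.0$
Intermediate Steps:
$q{\left(K \right)} = \frac{122}{K}$
$11548 - q{\left(c{\left(6,-5 \right)} \right)} = 11548 - \frac{122}{-5} = 11548 - 122 \left(- \frac{1}{5}\right) = 11548 - - \frac{122}{5} = 11548 + \frac{122}{5} = \frac{57862}{5}$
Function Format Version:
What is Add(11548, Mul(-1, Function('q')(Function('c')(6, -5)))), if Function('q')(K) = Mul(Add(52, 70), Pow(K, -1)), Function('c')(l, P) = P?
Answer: Rational(57862, 5) ≈ 11572.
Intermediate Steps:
Function('q')(K) = Mul(122, Pow(K, -1))
Add(11548, Mul(-1, Function('q')(Function('c')(6, -5)))) = Add(11548, Mul(-1, Mul(122, Pow(-5, -1)))) = Add(11548, Mul(-1, Mul(122, Rational(-1, 5)))) = Add(11548, Mul(-1, Rational(-122, 5))) = Add(11548, Rational(122, 5)) = Rational(57862, 5)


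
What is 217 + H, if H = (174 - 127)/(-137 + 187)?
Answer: 10897/50 ≈ 217.94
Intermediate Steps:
H = 47/50 ≈ 0.94000
217 + H = 217 + 47/50 = 10897/50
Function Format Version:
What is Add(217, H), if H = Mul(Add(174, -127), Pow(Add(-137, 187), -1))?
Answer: Rational(10897, 50) ≈ 217.94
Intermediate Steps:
H = Rational(47, 50) (H = Mul(47, Pow(50, -1)) = Mul(47, Rational(1, 50)) = Rational(47, 50) ≈ 0.94000)
Add(217, H) = Add(217, Rational(47, 50)) = Rational(10897, 50)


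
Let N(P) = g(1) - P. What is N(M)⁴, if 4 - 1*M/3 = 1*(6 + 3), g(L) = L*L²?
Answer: 65536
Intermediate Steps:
g(L) = L³
M = -15 (M = 12 - 3*(6 + 3) = 12 - 3*9 = 12 - 27 = -15)
N(P) = 1 - P (N(P) = 1³ - P = 1 - P)
N(M)⁴ = (1 - 1*(-15))⁴ = (1 + 15)⁴ = 16⁴ = 65536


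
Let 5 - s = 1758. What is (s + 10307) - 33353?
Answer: -24799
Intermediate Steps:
s = -1753 (s = 5 - 1*1758 = 5 - 1758 = -1753)
(s + 10307) - 33353 = (-1753 + 10307) - 33353 = 8554 - 33353 = -24799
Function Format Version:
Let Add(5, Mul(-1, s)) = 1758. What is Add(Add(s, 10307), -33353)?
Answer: -24799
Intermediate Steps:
s = -1753 (s = Add(5, Mul(-1, 1758)) = Add(5, -1758) = -1753)
Add(Add(s, 10307), -33353) = Add(Add(-1753, 10307), -33353) = Add(8554, -33353) = -24799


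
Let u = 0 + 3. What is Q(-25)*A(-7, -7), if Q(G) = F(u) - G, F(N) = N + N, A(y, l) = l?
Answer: -217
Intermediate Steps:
u = 3
F(N) = 2*N
Q(G) = 6 - G (Q(G) = 2*3 - G = 6 - G)
Q(-25)*A(-7, -7) = (6 - 1*(-25))*(-7) = (6 + 25)*(-7) = 31*(-7) = -217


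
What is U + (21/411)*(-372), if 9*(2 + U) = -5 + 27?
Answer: -22888/1233 ≈ -18.563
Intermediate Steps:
U = 4/9 (U = -2 + (-5 + 27)/9 = -2 + (⅑)*22 = -2 + 22/9 = 4/9 ≈ 0.44444)
U + (21/411)*(-372) = 4/9 + (21/411)*(-372) = 4/9 + (21*(1/411))*(-372) = 4/9 + (7/137)*(-372) = 4/9 - 2604/137 = -22888/1233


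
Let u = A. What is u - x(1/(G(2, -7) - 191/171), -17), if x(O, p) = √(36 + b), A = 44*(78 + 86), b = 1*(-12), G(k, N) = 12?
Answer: 7216 - 2*√6 ≈ 7211.1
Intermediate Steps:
b = -12
A = 7216 (A = 44*164 = 7216)
u = 7216
x(O, p) = 2*√6 (x(O, p) = √(36 - 12) = √24 = 2*√6)
u - x(1/(G(2, -7) - 191/171), -17) = 7216 - 2*√6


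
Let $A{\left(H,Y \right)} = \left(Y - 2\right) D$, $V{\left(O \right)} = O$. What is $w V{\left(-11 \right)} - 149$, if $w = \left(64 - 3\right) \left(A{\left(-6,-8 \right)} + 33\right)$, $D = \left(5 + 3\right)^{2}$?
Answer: $407148$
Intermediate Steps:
$D = 64$ ($D = 8^{2} = 64$)
$A{\left(H,Y \right)} = -128 + 64 Y$ ($A{\left(H,Y \right)} = \left(Y - 2\right) 64 = \left(-2 + Y\right) 64 = -128 + 64 Y$)
$w = -37027$ ($w = \left(64 - 3\right) \left(\left(-128 + 64 \left(-8\right)\right) + 33\right) = 61 \left(\left(-128 - 512\right) + 33\right) = 61 \left(-640 + 33\right) = 61 \left(-607\right) = -37027$)
$w V{\left(-11 \right)} - 149 = \left(-37027\right) \left(-11\right) - 149 = 407297 - 149 = 407148$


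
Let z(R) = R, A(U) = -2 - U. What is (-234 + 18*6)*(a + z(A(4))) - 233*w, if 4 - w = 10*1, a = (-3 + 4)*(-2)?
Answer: 2406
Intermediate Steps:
a = -2 (a = 1*(-2) = -2)
w = -6 (w = 4 - 10 = -6)
(-234 + 18*6)*(a + z(A(4))) - 233*w = (-234 + 18*6)*(-2 + (-2 - 1*4)) - 233*(-6) = (-234 + 108)*(-2 + (-2 - 4)) + 1398 = -126*(-2 - 6) + 1398 = -126*(-8) + 1398 = 1008 + 1398 = 2406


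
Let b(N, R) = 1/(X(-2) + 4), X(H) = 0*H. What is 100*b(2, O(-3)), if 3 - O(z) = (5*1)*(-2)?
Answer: 25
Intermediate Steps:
X(H) = 0
O(z) = 13 (O(z) = 3 - 5*1*(-2) = 3 - 5*(-2) = 3 - 1*(-10) = 3 + 10 = 13)
b(N, R) = 1/4 (b(N, R) = 1/(0 + 4) = 1/4)
100*b(2, O(-3)) = 100*(1/4) = 25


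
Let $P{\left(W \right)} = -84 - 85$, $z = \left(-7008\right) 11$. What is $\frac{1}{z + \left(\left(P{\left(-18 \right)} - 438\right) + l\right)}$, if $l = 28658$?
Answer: $- \frac{1}{49037} \approx -2.0393 \cdot 10^{-5}$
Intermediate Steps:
$z = -77088$
$P{\left(W \right)} = -169$
$\frac{1}{z + \left(\left(P{\left(-18 \right)} - 438\right) + l\right)} = \frac{1}{-77088 + \left(\left(-169 - 438\right) + 28658\right)} = \frac{1}{-77088 + \left(-607 + 28658\right)} = \frac{1}{-77088 + 28051} = \frac{1}{-49037} = - \frac{1}{49037}$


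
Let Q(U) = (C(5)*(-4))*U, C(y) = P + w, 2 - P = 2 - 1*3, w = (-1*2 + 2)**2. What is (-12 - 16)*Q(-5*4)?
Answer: -6720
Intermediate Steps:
w = 0 (w = (-2 + 2)**2 = 0**2 = 0)
P = 3 (P = 2 - (2 - 1*3) = 2 - (2 - 3) = 2 - 1*(-1) = 2 + 1 = 3)
C(y) = 3 (C(y) = 3 + 0 = 3)
Q(U) = -12*U (Q(U) = (3*(-4))*U = -12*U)
(-12 - 16)*Q(-5*4) = (-12 - 16)*(-(-60)*4) = -(-336)*(-20) = -28*240 = -6720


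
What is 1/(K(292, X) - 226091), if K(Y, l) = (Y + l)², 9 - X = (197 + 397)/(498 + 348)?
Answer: -2209/300230023 ≈ -7.3577e-6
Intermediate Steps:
X = 390/47 (X = 9 - (197 + 397)/(498 + 348) = 9 - 594/846 = 9 - 1*33/47 = 9 - 33/47 = 390/47 ≈ 8.2979)
1/(K(292, X) - 226091) = 1/((292 + 390/47)² - 226091) = 1/((14114/47)² - 226091) = 1/(199204996/2209 - 226091) = 1/(-300230023/2209) = -2209/300230023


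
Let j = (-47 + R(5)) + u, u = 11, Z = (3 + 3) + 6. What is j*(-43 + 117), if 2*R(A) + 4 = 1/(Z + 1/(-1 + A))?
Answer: -137640/49 ≈ -2809.0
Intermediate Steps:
Z = 12 (Z = 6 + 6 = 12)
R(A) = -2 + 1/(2*(12 + 1/(-1 + A)))
j = -1860/49 (j = (-47 + (43 - 47*5)/(2*(-11 + 12*5))) + 11 = (-47 + (43 - 235)/(2*(-11 + 60))) + 11 = (-47 + (½)*(-192)/49) + 11 = (-47 + (½)*(1/49)*(-192)) + 11 = (-47 - 96/49) + 11 = -2399/49 + 11 = -1860/49 ≈ -37.959)
j*(-43 + 117) = -1860*(-43 + 117)/49 = -1860/49*74 = -137640/49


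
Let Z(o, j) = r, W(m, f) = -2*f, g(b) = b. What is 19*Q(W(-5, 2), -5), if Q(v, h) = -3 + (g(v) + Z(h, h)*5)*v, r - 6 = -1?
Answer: -1653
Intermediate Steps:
r = 5 (r = 6 - 1 = 5)
Z(o, j) = 5
Q(v, h) = -3 + v*(25 + v) (Q(v, h) = -3 + (v + 5*5)*v = -3 + (v + 25)*v = -3 + (25 + v)*v = -3 + v*(25 + v))
19*Q(W(-5, 2), -5) = 19*(-3 + (-2*2)**2 + 25*(-2*2)) = 19*(-3 + (-4)**2 + 25*(-4)) = 19*(-3 + 16 - 100) = 19*(-87) = -1653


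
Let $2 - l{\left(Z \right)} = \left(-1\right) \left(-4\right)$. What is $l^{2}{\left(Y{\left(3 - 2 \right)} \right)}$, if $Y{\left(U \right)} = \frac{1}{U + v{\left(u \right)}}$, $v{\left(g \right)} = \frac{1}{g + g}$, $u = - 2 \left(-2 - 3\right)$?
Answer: $4$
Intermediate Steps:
$u = 10$ ($u = \left(-2\right) \left(-5\right) = 10$)
$v{\left(g \right)} = \frac{1}{2 g}$
$Y{\left(U \right)} = \frac{1}{\frac{1}{20} + U}$ ($Y{\left(U \right)} = \frac{1}{U + \frac{1}{2 \cdot 10}} = \frac{1}{U + \frac{1}{2} \cdot \frac{1}{10}} = \frac{1}{U + \frac{1}{20}} = \frac{1}{\frac{1}{20} + U}$)
$l{\left(Z \right)} = -2$ ($l{\left(Z \right)} = 2 - \left(-1\right) \left(-4\right) = 2 - 4 = -2$)
$l^{2}{\left(Y{\left(3 - 2 \right)} \right)} = \left(-2\right)^{2} = 4$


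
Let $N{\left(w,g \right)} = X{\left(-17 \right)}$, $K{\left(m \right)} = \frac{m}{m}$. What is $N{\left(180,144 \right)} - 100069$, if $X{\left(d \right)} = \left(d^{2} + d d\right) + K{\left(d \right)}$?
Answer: $-99490$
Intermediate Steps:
$K{\left(m \right)} = 1$
$X{\left(d \right)} = 1 + 2 d^{2}$ ($X{\left(d \right)} = \left(d^{2} + d d\right) + 1 = \left(d^{2} + d^{2}\right) + 1 = 2 d^{2} + 1 = 1 + 2 d^{2}$)
$N{\left(w,g \right)} = 579$ ($N{\left(w,g \right)} = 1 + 2 \left(-17\right)^{2} = 1 + 2 \cdot 289 = 1 + 578 = 579$)
$N{\left(180,144 \right)} - 100069 = 579 - 100069 = -99490$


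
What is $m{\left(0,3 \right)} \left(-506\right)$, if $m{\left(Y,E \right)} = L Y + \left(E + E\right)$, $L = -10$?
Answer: $-3036$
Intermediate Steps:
$m{\left(Y,E \right)} = - 10 Y + 2 E$ ($m{\left(Y,E \right)} = - 10 Y + \left(E + E\right) = - 10 Y + 2 E$)
$m{\left(0,3 \right)} \left(-506\right) = \left(\left(-10\right) 0 + 2 \cdot 3\right) \left(-506\right) = \left(0 + 6\right) \left(-506\right) = 6 \left(-506\right) = -3036$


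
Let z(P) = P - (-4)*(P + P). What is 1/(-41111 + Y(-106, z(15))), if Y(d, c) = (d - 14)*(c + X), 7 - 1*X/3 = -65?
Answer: -1/83231 ≈ -1.2015e-5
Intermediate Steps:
X = 216 (X = 21 - 3*(-65) = 21 + 195 = 216)
z(P) = 9*P (z(P) = P - (-4)*2*P = P - (-8)*P = P + 8*P = 9*P)
Y(d, c) = (-14 + d)*(216 + c) (Y(d, c) = (d - 14)*(c + 216) = (-14 + d)*(216 + c))
1/(-41111 + Y(-106, z(15))) = 1/(-41111 + (-3024 - 126*15 + 216*(-106) + (9*15)*(-106))) = 1/(-41111 + (-3024 - 14*135 - 22896 + 135*(-106))) = 1/(-41111 + (-3024 - 1890 - 22896 - 14310)) = 1/(-41111 - 42120) = 1/(-83231) = -1/83231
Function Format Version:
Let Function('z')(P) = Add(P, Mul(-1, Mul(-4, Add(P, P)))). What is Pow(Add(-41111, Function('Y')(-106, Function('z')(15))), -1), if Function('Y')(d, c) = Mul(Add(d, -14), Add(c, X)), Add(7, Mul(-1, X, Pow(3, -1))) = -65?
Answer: Rational(-1, 83231) ≈ -1.2015e-5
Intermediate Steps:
X = 216 (X = Add(21, Mul(-3, -65)) = Add(21, 195) = 216)
Function('z')(P) = Mul(9, P) (Function('z')(P) = Add(P, Mul(-1, Mul(-4, Mul(2, P)))) = Add(P, Mul(-1, Mul(-8, P))) = Add(P, Mul(8, P)) = Mul(9, P))
Function('Y')(d, c) = Mul(Add(-14, d), Add(216, c)) (Function('Y')(d, c) = Mul(Add(d, -14), Add(c, 216)) = Mul(Add(-14, d), Add(216, c)))
Pow(Add(-41111, Function('Y')(-106, Function('z')(15))), -1) = Pow(Add(-41111, Add(-3024, Mul(-14, Mul(9, 15)), Mul(216, -106), Mul(Mul(9, 15), -106))), -1) = Pow(Add(-41111, Add(-3024, Mul(-14, 135), -22896, Mul(135, -106))), -1) = Pow(Add(-41111, Add(-3024, -1890, -22896, -14310)), -1) = Pow(Add(-41111, -42120), -1) = Pow(-83231, -1) = Rational(-1, 83231)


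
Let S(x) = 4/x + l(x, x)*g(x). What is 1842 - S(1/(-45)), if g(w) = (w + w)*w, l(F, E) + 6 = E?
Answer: 184255292/91125 ≈ 2022.0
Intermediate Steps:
l(F, E) = -6 + E
g(w) = 2*w² (g(w) = (2*w)*w = 2*w²)
S(x) = 4/x + 2*x²*(-6 + x) (S(x) = 4/x + (-6 + x)*(2*x²) = 4/x + 2*x²*(-6 + x))
1842 - S(1/(-45)) = 1842 - 2*(2 + (1/(-45))³*(-6 + 1/(-45)))/(1/(-45)) = 1842 - 2*(2 + (-1/45)³*(-6 - 1/45))/(-1/45) = 1842 - 2*(-45)*(2 - 1/91125*(-271/45)) = 1842 - 2*(-45)*(2 + 271/4100625) = 1842 - 2*(-45)*8201521/4100625 = 1842 - 1*(-16403042/91125) = 1842 + 16403042/91125 = 184255292/91125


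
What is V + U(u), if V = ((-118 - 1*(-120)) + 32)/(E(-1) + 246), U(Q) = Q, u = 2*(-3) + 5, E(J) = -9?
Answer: -203/237 ≈ -0.85654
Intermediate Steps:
u = -1 (u = -6 + 5 = -1)
V = 34/237 (V = ((-118 - 1*(-120)) + 32)/(-9 + 246) = ((-118 + 120) + 32)/237 = (2 + 32)*(1/237) = 34*(1/237) = 34/237 ≈ 0.14346)
V + U(u) = 34/237 - 1 = -203/237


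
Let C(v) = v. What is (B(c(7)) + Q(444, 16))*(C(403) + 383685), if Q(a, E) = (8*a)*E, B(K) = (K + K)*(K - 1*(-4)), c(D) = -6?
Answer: 21837707328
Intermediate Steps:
B(K) = 2*K*(4 + K) (B(K) = (2*K)*(K + 4) = (2*K)*(4 + K) = 2*K*(4 + K))
Q(a, E) = 8*E*a
(B(c(7)) + Q(444, 16))*(C(403) + 383685) = (2*(-6)*(4 - 6) + 8*16*444)*(403 + 383685) = (2*(-6)*(-2) + 56832)*384088 = (24 + 56832)*384088 = 56856*384088 = 21837707328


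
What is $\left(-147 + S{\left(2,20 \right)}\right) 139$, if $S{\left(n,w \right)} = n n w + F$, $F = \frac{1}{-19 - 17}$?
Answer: $- \frac{335407}{36} \approx -9316.9$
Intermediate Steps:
$F = - \frac{1}{36}$ ($F = \frac{1}{-36} = - \frac{1}{36} \approx -0.027778$)
$S{\left(n,w \right)} = - \frac{1}{36} + w n^{2}$ ($S{\left(n,w \right)} = n n w - \frac{1}{36} = n^{2} w - \frac{1}{36} = w n^{2} - \frac{1}{36} = - \frac{1}{36} + w n^{2}$)
$\left(-147 + S{\left(2,20 \right)}\right) 139 = \left(-147 - \left(\frac{1}{36} - 20 \cdot 2^{2}\right)\right) 139 = \left(-147 + \left(- \frac{1}{36} + 20 \cdot 4\right)\right) 139 = \left(-147 + \left(- \frac{1}{36} + 80\right)\right) 139 = \left(-147 + \frac{2879}{36}\right) 139 = \left(- \frac{2413}{36}\right) 139 = - \frac{335407}{36}$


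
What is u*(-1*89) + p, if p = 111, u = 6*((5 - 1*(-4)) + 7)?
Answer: -8433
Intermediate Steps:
u = 96 (u = 6*((5 + 4) + 7) = 6*(9 + 7) = 6*16 = 96)
u*(-1*89) + p = 96*(-1*89) + 111 = 96*(-89) + 111 = -8544 + 111 = -8433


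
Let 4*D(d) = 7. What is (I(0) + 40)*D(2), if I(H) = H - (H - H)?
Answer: 70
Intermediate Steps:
I(H) = H (I(H) = H - 1*0 = H + 0 = H)
D(d) = 7/4 (D(d) = (1/4)*7 = 7/4)
(I(0) + 40)*D(2) = (0 + 40)*(7/4) = 40*(7/4) = 70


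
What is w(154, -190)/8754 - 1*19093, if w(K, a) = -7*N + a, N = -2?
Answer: -83570149/4377 ≈ -19093.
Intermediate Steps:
w(K, a) = 14 + a (w(K, a) = -7*(-2) + a = 14 + a)
w(154, -190)/8754 - 1*19093 = (14 - 190)/8754 - 1*19093 = -176*1/8754 - 19093 = -88/4377 - 19093 = -83570149/4377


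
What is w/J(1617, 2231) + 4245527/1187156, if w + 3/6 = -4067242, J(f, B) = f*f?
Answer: 2090760469591/1034681244828 ≈ 2.0207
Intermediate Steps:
J(f, B) = f**2
w = -8134485/2 (w = -1/2 - 4067242 = -8134485/2 ≈ -4.0672e+6)
w/J(1617, 2231) + 4245527/1187156 = -8134485/(2*(1617**2)) + 4245527/1187156 = -8134485/2/2614689 + 4245527*(1/1187156) = -8134485/2*1/2614689 + 4245527/1187156 = -2711495/1743126 + 4245527/1187156 = 2090760469591/1034681244828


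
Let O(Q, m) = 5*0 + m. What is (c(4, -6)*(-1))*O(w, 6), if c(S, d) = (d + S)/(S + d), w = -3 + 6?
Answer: -6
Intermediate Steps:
w = 3
c(S, d) = 1 (c(S, d) = (S + d)/(S + d) = 1)
O(Q, m) = m (O(Q, m) = 0 + m = m)
(c(4, -6)*(-1))*O(w, 6) = (1*(-1))*6 = -1*6 = -6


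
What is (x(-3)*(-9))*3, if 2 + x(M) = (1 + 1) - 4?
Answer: 108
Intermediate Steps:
x(M) = -4 (x(M) = -2 + ((1 + 1) - 4) = -2 + (2 - 4) = -2 - 2 = -4)
(x(-3)*(-9))*3 = -4*(-9)*3 = 36*3 = 108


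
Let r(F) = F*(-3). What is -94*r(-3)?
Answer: -846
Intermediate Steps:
r(F) = -3*F
-94*r(-3) = -(-282)*(-3) = -94*9 = -846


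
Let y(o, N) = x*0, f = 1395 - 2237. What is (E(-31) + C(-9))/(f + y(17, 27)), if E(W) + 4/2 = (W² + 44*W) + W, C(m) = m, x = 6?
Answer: 445/842 ≈ 0.52850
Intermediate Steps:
f = -842
y(o, N) = 0 (y(o, N) = 6*0 = 0)
E(W) = -2 + W² + 45*W (E(W) = -2 + ((W² + 44*W) + W) = -2 + (W² + 45*W) = -2 + W² + 45*W)
(E(-31) + C(-9))/(f + y(17, 27)) = ((-2 + (-31)² + 45*(-31)) - 9)/(-842 + 0) = ((-2 + 961 - 1395) - 9)/(-842) = (-436 - 9)*(-1/842) = -445*(-1/842) = 445/842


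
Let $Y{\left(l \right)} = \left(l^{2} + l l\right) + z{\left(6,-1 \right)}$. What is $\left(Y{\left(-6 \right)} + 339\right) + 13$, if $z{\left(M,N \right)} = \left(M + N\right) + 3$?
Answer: $432$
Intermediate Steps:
$z{\left(M,N \right)} = 3 + M + N$
$Y{\left(l \right)} = 8 + 2 l^{2}$ ($Y{\left(l \right)} = \left(l^{2} + l l\right) + \left(3 + 6 - 1\right) = \left(l^{2} + l^{2}\right) + 8 = 2 l^{2} + 8 = 8 + 2 l^{2}$)
$\left(Y{\left(-6 \right)} + 339\right) + 13 = \left(\left(8 + 2 \left(-6\right)^{2}\right) + 339\right) + 13 = \left(\left(8 + 2 \cdot 36\right) + 339\right) + 13 = \left(\left(8 + 72\right) + 339\right) + 13 = \left(80 + 339\right) + 13 = 419 + 13 = 432$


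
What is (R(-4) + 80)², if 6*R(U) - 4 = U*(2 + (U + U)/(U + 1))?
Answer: 487204/81 ≈ 6014.9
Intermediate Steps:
R(U) = ⅔ + U*(2 + 2*U/(1 + U))/6 (R(U) = ⅔ + (U*(2 + (U + U)/(U + 1)))/6 = ⅔ + (U*(2 + (2*U)/(1 + U)))/6 = ⅔ + (U*(2 + 2*U/(1 + U)))/6 = ⅔ + U*(2 + 2*U/(1 + U))/6)
(R(-4) + 80)² = ((2 + 2*(-4)² + 3*(-4))/(3*(1 - 4)) + 80)² = ((⅓)*(2 + 2*16 - 12)/(-3) + 80)² = ((⅓)*(-⅓)*(2 + 32 - 12) + 80)² = ((⅓)*(-⅓)*22 + 80)² = (-22/9 + 80)² = (698/9)² = 487204/81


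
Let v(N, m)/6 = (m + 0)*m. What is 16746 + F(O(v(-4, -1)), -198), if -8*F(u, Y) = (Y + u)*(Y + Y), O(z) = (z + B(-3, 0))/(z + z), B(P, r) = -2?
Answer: 13923/2 ≈ 6961.5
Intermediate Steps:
v(N, m) = 6*m² (v(N, m) = 6*((m + 0)*m) = 6*(m*m) = 6*m²)
O(z) = (-2 + z)/(2*z) (O(z) = (z - 2)/(z + z) = (-2 + z)/((2*z)) = (-2 + z)*(1/(2*z)) = (-2 + z)/(2*z))
F(u, Y) = -Y*(Y + u)/4 (F(u, Y) = -(Y + u)*(Y + Y)/8 = -(Y + u)*2*Y/8 = -Y*(Y + u)/4)
16746 + F(O(v(-4, -1)), -198) = 16746 - ¼*(-198)*(-198 + (-2 + 6*(-1)²)/(2*((6*(-1)²)))) = 16746 - ¼*(-198)*(-198 + (-2 + 6*1)/(2*((6*1)))) = 16746 - ¼*(-198)*(-198 + (½)*(-2 + 6)/6) = 16746 - ¼*(-198)*(-198 + (½)*(⅙)*4) = 16746 - ¼*(-198)*(-198 + ⅓) = 16746 - ¼*(-198)*(-593/3) = 16746 - 19569/2 = 13923/2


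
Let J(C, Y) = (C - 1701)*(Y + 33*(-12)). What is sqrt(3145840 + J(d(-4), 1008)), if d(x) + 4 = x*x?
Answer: 2*sqrt(528043) ≈ 1453.3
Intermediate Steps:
d(x) = -4 + x**2 (d(x) = -4 + x*x = -4 + x**2)
J(C, Y) = (-1701 + C)*(-396 + Y) (J(C, Y) = (-1701 + C)*(Y - 396) = (-1701 + C)*(-396 + Y))
sqrt(3145840 + J(d(-4), 1008)) = sqrt(3145840 + (673596 - 1701*1008 - 396*(-4 + (-4)**2) + (-4 + (-4)**2)*1008)) = sqrt(3145840 + (673596 - 1714608 - 396*(-4 + 16) + (-4 + 16)*1008)) = sqrt(3145840 + (673596 - 1714608 - 396*12 + 12*1008)) = sqrt(3145840 + (673596 - 1714608 - 4752 + 12096)) = sqrt(3145840 - 1033668) = sqrt(2112172) = 2*sqrt(528043)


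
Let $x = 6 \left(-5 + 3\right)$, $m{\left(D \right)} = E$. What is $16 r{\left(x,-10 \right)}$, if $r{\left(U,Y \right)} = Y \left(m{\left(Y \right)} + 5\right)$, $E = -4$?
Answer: $-160$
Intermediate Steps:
$m{\left(D \right)} = -4$
$x = -12$ ($x = 6 \left(-2\right) = -12$)
$r{\left(U,Y \right)} = Y$ ($r{\left(U,Y \right)} = Y \left(-4 + 5\right) = Y 1 = Y$)
$16 r{\left(x,-10 \right)} = 16 \left(-10\right) = -160$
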